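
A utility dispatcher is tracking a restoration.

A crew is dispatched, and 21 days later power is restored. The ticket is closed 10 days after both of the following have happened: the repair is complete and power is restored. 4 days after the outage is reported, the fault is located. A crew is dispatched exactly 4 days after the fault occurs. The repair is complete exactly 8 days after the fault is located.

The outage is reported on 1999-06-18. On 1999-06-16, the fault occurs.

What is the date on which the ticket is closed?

The outage is reported: Jun 18, 1999.
The fault is located: Jun 18, 1999 + 4 days = Jun 22, 1999.
The repair is complete: Jun 22, 1999 + 8 days = Jun 30, 1999.
The fault occurs: Jun 16, 1999.
A crew is dispatched: Jun 16, 1999 + 4 days = Jun 20, 1999.
Power is restored: Jun 20, 1999 + 21 days = Jul 11, 1999.
Both prerequisites met — the repair is complete (Jun 30, 1999), power is restored (Jul 11, 1999); the later is Jul 11, 1999.
The ticket is closed: Jul 11, 1999 + 10 days = Jul 21, 1999.

1999-07-21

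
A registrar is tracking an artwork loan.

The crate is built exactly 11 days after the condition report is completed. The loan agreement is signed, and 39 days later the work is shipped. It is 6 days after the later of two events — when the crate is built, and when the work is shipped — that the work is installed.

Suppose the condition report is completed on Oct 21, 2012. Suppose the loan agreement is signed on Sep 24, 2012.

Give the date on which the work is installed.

Nov 8, 2012

The condition report is completed: Oct 21, 2012.
The crate is built: Oct 21, 2012 + 11 days = Nov 1, 2012.
The loan agreement is signed: Sep 24, 2012.
The work is shipped: Sep 24, 2012 + 39 days = Nov 2, 2012.
Both prerequisites met — the crate is built (Nov 1, 2012), the work is shipped (Nov 2, 2012); the later is Nov 2, 2012.
The work is installed: Nov 2, 2012 + 6 days = Nov 8, 2012.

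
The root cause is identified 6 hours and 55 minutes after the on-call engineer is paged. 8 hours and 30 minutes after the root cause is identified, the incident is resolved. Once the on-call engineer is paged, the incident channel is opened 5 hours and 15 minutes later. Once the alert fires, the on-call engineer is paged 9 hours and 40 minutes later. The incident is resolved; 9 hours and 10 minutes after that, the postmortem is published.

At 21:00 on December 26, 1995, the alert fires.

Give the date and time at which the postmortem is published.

07:15 on December 28, 1995

The alert fires: 21:00 Dec 26, 1995.
The on-call engineer is paged: 21:00 Dec 26, 1995 + 9h40m = 06:40 Dec 27, 1995.
The root cause is identified: 06:40 Dec 27, 1995 + 6h55m = 13:35 Dec 27, 1995.
The incident is resolved: 13:35 Dec 27, 1995 + 8h30m = 22:05 Dec 27, 1995.
The postmortem is published: 22:05 Dec 27, 1995 + 9h10m = 07:15 Dec 28, 1995.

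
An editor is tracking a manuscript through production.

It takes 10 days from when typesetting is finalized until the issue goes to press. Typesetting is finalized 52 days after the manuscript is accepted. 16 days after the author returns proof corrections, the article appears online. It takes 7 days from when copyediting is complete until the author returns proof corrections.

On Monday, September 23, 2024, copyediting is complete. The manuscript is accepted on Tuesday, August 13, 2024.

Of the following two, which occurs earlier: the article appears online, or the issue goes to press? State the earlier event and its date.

Copyediting is complete: Sep 23, 2024.
The author returns proof corrections: Sep 23, 2024 + 7 days = Sep 30, 2024.
The article appears online: Sep 30, 2024 + 16 days = Oct 16, 2024.
The manuscript is accepted: Aug 13, 2024.
Typesetting is finalized: Aug 13, 2024 + 52 days = Oct 4, 2024.
The issue goes to press: Oct 4, 2024 + 10 days = Oct 14, 2024.
Comparing: the article appears online on Oct 16, 2024 vs the issue goes to press on Oct 14, 2024. Earlier: the issue goes to press.

The issue goes to press — Monday, October 14, 2024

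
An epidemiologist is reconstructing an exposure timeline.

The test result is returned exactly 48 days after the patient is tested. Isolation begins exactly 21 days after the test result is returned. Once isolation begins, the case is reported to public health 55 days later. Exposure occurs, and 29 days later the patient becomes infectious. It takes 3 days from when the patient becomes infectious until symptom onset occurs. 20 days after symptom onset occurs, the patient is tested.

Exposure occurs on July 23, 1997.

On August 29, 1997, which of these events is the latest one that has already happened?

Symptom onset occurs

Exposure occurs: Jul 23, 1997.
The patient becomes infectious: Jul 23, 1997 + 29 days = Aug 21, 1997.
Symptom onset occurs: Aug 21, 1997 + 3 days = Aug 24, 1997.
The patient is tested: Aug 24, 1997 + 20 days = Sep 13, 1997.
The test result is returned: Sep 13, 1997 + 48 days = Oct 31, 1997.
Isolation begins: Oct 31, 1997 + 21 days = Nov 21, 1997.
The case is reported to public health: Nov 21, 1997 + 55 days = Jan 15, 1998.
Aug 29, 1997 falls between when symptom onset occurs (Aug 24, 1997) and when the patient is tested (Sep 13, 1997).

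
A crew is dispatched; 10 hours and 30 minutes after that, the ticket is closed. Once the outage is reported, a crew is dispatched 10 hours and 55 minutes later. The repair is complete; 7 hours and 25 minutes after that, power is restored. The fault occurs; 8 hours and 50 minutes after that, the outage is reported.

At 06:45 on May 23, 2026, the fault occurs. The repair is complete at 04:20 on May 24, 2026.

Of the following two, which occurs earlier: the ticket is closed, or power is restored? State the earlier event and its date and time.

Power is restored — 11:45 on May 24, 2026

The fault occurs: 06:45 May 23, 2026.
The outage is reported: 06:45 May 23, 2026 + 8h50m = 15:35 May 23, 2026.
A crew is dispatched: 15:35 May 23, 2026 + 10h55m = 02:30 May 24, 2026.
The ticket is closed: 02:30 May 24, 2026 + 10h30m = 13:00 May 24, 2026.
The repair is complete: 04:20 May 24, 2026.
Power is restored: 04:20 May 24, 2026 + 7h25m = 11:45 May 24, 2026.
Comparing: the ticket is closed at 13:00 May 24, 2026 vs power is restored at 11:45 May 24, 2026. Earlier: power is restored.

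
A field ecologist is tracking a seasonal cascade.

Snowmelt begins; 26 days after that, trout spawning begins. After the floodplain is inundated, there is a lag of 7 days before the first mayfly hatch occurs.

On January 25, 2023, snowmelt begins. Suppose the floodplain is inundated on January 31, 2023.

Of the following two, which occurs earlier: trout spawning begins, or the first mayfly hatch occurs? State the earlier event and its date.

Snowmelt begins: Jan 25, 2023.
Trout spawning begins: Jan 25, 2023 + 26 days = Feb 20, 2023.
The floodplain is inundated: Jan 31, 2023.
The first mayfly hatch occurs: Jan 31, 2023 + 7 days = Feb 7, 2023.
Comparing: trout spawning begins on Feb 20, 2023 vs the first mayfly hatch occurs on Feb 7, 2023. Earlier: the first mayfly hatch occurs.

The first mayfly hatch occurs — February 7, 2023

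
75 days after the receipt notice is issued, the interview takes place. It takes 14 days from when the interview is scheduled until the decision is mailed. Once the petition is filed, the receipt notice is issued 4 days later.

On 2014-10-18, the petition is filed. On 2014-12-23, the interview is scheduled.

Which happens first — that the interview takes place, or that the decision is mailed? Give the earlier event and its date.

The petition is filed: Oct 18, 2014.
The receipt notice is issued: Oct 18, 2014 + 4 days = Oct 22, 2014.
The interview takes place: Oct 22, 2014 + 75 days = Jan 5, 2015.
The interview is scheduled: Dec 23, 2014.
The decision is mailed: Dec 23, 2014 + 14 days = Jan 6, 2015.
Comparing: the interview takes place on Jan 5, 2015 vs the decision is mailed on Jan 6, 2015. Earlier: the interview takes place.

The interview takes place — 2015-01-05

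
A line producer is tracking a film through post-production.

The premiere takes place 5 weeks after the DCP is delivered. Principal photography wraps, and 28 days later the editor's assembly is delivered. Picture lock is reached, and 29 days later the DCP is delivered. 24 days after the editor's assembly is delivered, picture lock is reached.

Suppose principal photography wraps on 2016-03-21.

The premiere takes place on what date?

2016-07-15

Principal photography wraps: Mar 21, 2016.
The editor's assembly is delivered: Mar 21, 2016 + 28 days = Apr 18, 2016.
Picture lock is reached: Apr 18, 2016 + 24 days = May 12, 2016.
The DCP is delivered: May 12, 2016 + 29 days = Jun 10, 2016.
The premiere takes place: Jun 10, 2016 + 5 weeks = Jul 15, 2016.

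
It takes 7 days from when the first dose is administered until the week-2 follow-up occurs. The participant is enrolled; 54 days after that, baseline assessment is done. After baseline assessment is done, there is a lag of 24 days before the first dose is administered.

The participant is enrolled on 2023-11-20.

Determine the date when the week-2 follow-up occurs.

The participant is enrolled: Nov 20, 2023.
Baseline assessment is done: Nov 20, 2023 + 54 days = Jan 13, 2024.
The first dose is administered: Jan 13, 2024 + 24 days = Feb 6, 2024.
The week-2 follow-up occurs: Feb 6, 2024 + 7 days = Feb 13, 2024.

2024-02-13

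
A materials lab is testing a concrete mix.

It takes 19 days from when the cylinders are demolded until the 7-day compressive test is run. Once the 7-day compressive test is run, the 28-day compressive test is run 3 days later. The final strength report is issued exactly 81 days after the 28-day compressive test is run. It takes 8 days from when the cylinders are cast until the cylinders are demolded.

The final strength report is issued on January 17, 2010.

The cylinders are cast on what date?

September 28, 2009

The final strength report is issued: Jan 17, 2010.
The 28-day compressive test is run: Jan 17, 2010 − 81 days = Oct 28, 2009.
The 7-day compressive test is run: Oct 28, 2009 − 3 days = Oct 25, 2009.
The cylinders are demolded: Oct 25, 2009 − 19 days = Oct 6, 2009.
The cylinders are cast: Oct 6, 2009 − 8 days = Sep 28, 2009.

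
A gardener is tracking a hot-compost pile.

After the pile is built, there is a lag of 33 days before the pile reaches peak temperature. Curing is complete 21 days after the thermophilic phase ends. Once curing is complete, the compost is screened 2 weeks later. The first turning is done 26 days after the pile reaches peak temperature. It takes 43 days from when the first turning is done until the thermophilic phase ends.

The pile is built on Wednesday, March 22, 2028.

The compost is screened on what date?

Sunday, August 6, 2028

The pile is built: Mar 22, 2028.
The pile reaches peak temperature: Mar 22, 2028 + 33 days = Apr 24, 2028.
The first turning is done: Apr 24, 2028 + 26 days = May 20, 2028.
The thermophilic phase ends: May 20, 2028 + 43 days = Jul 2, 2028.
Curing is complete: Jul 2, 2028 + 21 days = Jul 23, 2028.
The compost is screened: Jul 23, 2028 + 2 weeks = Aug 6, 2028.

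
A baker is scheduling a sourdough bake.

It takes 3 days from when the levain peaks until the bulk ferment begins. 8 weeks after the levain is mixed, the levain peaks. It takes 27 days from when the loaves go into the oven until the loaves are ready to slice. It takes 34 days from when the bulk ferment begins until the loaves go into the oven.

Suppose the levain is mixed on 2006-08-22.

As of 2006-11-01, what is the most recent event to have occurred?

The bulk ferment begins

The levain is mixed: Aug 22, 2006.
The levain peaks: Aug 22, 2006 + 8 weeks = Oct 17, 2006.
The bulk ferment begins: Oct 17, 2006 + 3 days = Oct 20, 2006.
The loaves go into the oven: Oct 20, 2006 + 34 days = Nov 23, 2006.
The loaves are ready to slice: Nov 23, 2006 + 27 days = Dec 20, 2006.
Nov 1, 2006 falls between when the bulk ferment begins (Oct 20, 2006) and when the loaves go into the oven (Nov 23, 2006).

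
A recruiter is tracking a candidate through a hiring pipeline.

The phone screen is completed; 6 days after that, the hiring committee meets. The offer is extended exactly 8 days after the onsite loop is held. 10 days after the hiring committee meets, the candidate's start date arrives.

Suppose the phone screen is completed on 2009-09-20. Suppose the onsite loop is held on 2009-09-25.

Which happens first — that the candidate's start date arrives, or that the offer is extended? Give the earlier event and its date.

The phone screen is completed: Sep 20, 2009.
The hiring committee meets: Sep 20, 2009 + 6 days = Sep 26, 2009.
The candidate's start date arrives: Sep 26, 2009 + 10 days = Oct 6, 2009.
The onsite loop is held: Sep 25, 2009.
The offer is extended: Sep 25, 2009 + 8 days = Oct 3, 2009.
Comparing: the candidate's start date arrives on Oct 6, 2009 vs the offer is extended on Oct 3, 2009. Earlier: the offer is extended.

The offer is extended — 2009-10-03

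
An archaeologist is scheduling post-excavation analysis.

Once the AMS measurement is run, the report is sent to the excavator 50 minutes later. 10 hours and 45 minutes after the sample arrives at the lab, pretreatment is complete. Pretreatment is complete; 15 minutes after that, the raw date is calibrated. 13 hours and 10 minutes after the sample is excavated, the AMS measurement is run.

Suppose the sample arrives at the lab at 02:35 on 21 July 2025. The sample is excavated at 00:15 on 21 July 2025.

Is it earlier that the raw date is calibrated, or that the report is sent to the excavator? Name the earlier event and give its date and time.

The raw date is calibrated — 13:35 on 21 July 2025

The sample arrives at the lab: 02:35 Jul 21, 2025.
Pretreatment is complete: 02:35 Jul 21, 2025 + 10h45m = 13:20 Jul 21, 2025.
The raw date is calibrated: 13:20 Jul 21, 2025 + 15m = 13:35 Jul 21, 2025.
The sample is excavated: 00:15 Jul 21, 2025.
The AMS measurement is run: 00:15 Jul 21, 2025 + 13h10m = 13:25 Jul 21, 2025.
The report is sent to the excavator: 13:25 Jul 21, 2025 + 50m = 14:15 Jul 21, 2025.
Comparing: the raw date is calibrated at 13:35 Jul 21, 2025 vs the report is sent to the excavator at 14:15 Jul 21, 2025. Earlier: the raw date is calibrated.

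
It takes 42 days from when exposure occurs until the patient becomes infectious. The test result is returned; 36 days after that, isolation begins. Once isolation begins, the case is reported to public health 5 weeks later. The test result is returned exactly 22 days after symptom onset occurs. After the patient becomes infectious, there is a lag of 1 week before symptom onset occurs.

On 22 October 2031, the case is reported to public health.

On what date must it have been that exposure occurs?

2 June 2031

The case is reported to public health: Oct 22, 2031.
Isolation begins: Oct 22, 2031 − 5 weeks = Sep 17, 2031.
The test result is returned: Sep 17, 2031 − 36 days = Aug 12, 2031.
Symptom onset occurs: Aug 12, 2031 − 22 days = Jul 21, 2031.
The patient becomes infectious: Jul 21, 2031 − 1 week = Jul 14, 2031.
Exposure occurs: Jul 14, 2031 − 42 days = Jun 2, 2031.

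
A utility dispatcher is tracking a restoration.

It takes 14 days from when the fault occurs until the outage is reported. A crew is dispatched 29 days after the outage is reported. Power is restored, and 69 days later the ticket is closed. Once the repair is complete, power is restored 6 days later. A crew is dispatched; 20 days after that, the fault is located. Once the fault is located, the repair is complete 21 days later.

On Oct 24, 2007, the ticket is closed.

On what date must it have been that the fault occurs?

The ticket is closed: Oct 24, 2007.
Power is restored: Oct 24, 2007 − 69 days = Aug 16, 2007.
The repair is complete: Aug 16, 2007 − 6 days = Aug 10, 2007.
The fault is located: Aug 10, 2007 − 21 days = Jul 20, 2007.
A crew is dispatched: Jul 20, 2007 − 20 days = Jun 30, 2007.
The outage is reported: Jun 30, 2007 − 29 days = Jun 1, 2007.
The fault occurs: Jun 1, 2007 − 14 days = May 18, 2007.

May 18, 2007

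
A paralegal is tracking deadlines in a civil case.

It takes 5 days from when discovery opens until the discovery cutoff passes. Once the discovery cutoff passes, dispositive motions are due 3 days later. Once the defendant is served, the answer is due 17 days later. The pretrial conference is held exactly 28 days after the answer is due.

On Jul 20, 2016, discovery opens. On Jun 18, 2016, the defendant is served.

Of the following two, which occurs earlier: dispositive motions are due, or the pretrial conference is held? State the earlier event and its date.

Discovery opens: Jul 20, 2016.
The discovery cutoff passes: Jul 20, 2016 + 5 days = Jul 25, 2016.
Dispositive motions are due: Jul 25, 2016 + 3 days = Jul 28, 2016.
The defendant is served: Jun 18, 2016.
The answer is due: Jun 18, 2016 + 17 days = Jul 5, 2016.
The pretrial conference is held: Jul 5, 2016 + 28 days = Aug 2, 2016.
Comparing: dispositive motions are due on Jul 28, 2016 vs the pretrial conference is held on Aug 2, 2016. Earlier: dispositive motions are due.

Dispositive motions are due — Jul 28, 2016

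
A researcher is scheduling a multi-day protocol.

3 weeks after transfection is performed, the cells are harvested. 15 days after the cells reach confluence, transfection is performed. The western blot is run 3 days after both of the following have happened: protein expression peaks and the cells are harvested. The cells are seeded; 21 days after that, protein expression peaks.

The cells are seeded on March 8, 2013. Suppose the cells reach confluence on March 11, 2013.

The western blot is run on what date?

April 19, 2013

The cells are seeded: Mar 8, 2013.
Protein expression peaks: Mar 8, 2013 + 21 days = Mar 29, 2013.
The cells reach confluence: Mar 11, 2013.
Transfection is performed: Mar 11, 2013 + 15 days = Mar 26, 2013.
The cells are harvested: Mar 26, 2013 + 3 weeks = Apr 16, 2013.
Both prerequisites met — protein expression peaks (Mar 29, 2013), the cells are harvested (Apr 16, 2013); the later is Apr 16, 2013.
The western blot is run: Apr 16, 2013 + 3 days = Apr 19, 2013.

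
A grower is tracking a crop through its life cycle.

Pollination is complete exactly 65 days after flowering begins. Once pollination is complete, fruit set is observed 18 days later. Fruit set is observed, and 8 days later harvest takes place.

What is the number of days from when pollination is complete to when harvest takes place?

26 days

Causal path: pollination is complete → fruit set is observed → harvest takes place.
Total delay along the path: 18 + 8 = 26 days.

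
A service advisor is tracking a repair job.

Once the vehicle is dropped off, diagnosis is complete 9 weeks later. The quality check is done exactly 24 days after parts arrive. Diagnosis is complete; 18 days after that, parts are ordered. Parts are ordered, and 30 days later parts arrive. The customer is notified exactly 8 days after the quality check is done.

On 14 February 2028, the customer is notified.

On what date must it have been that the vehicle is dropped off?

24 September 2027

The customer is notified: Feb 14, 2028.
The quality check is done: Feb 14, 2028 − 8 days = Feb 6, 2028.
Parts arrive: Feb 6, 2028 − 24 days = Jan 13, 2028.
Parts are ordered: Jan 13, 2028 − 30 days = Dec 14, 2027.
Diagnosis is complete: Dec 14, 2027 − 18 days = Nov 26, 2027.
The vehicle is dropped off: Nov 26, 2027 − 9 weeks = Sep 24, 2027.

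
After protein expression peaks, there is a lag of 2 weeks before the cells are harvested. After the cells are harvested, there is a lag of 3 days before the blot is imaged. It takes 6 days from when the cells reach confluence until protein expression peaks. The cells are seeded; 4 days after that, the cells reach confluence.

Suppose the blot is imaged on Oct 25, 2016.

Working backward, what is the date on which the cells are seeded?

The blot is imaged: Oct 25, 2016.
The cells are harvested: Oct 25, 2016 − 3 days = Oct 22, 2016.
Protein expression peaks: Oct 22, 2016 − 2 weeks = Oct 8, 2016.
The cells reach confluence: Oct 8, 2016 − 6 days = Oct 2, 2016.
The cells are seeded: Oct 2, 2016 − 4 days = Sep 28, 2016.

Sep 28, 2016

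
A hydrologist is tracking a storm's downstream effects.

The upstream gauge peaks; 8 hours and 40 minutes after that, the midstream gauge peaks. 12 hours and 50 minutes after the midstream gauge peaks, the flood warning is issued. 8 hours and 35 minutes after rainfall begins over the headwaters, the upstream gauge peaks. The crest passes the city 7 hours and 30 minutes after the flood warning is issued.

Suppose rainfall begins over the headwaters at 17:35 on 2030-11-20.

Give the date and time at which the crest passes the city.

Rainfall begins over the headwaters: 17:35 Nov 20, 2030.
The upstream gauge peaks: 17:35 Nov 20, 2030 + 8h35m = 02:10 Nov 21, 2030.
The midstream gauge peaks: 02:10 Nov 21, 2030 + 8h40m = 10:50 Nov 21, 2030.
The flood warning is issued: 10:50 Nov 21, 2030 + 12h50m = 23:40 Nov 21, 2030.
The crest passes the city: 23:40 Nov 21, 2030 + 7h30m = 07:10 Nov 22, 2030.

07:10 on 2030-11-22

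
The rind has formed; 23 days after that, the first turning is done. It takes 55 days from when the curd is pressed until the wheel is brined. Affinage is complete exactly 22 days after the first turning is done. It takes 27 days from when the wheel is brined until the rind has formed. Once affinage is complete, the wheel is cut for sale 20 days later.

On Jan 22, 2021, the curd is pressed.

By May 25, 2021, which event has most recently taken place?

The curd is pressed: Jan 22, 2021.
The wheel is brined: Jan 22, 2021 + 55 days = Mar 18, 2021.
The rind has formed: Mar 18, 2021 + 27 days = Apr 14, 2021.
The first turning is done: Apr 14, 2021 + 23 days = May 7, 2021.
Affinage is complete: May 7, 2021 + 22 days = May 29, 2021.
The wheel is cut for sale: May 29, 2021 + 20 days = Jun 18, 2021.
May 25, 2021 falls between when the first turning is done (May 7, 2021) and when affinage is complete (May 29, 2021).

The first turning is done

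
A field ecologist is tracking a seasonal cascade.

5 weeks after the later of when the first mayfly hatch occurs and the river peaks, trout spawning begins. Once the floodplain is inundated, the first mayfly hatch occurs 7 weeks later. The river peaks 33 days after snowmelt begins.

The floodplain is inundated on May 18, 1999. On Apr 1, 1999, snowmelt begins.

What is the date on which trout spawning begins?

The floodplain is inundated: May 18, 1999.
The first mayfly hatch occurs: May 18, 1999 + 7 weeks = Jul 6, 1999.
Snowmelt begins: Apr 1, 1999.
The river peaks: Apr 1, 1999 + 33 days = May 4, 1999.
Both prerequisites met — the first mayfly hatch occurs (Jul 6, 1999), the river peaks (May 4, 1999); the later is Jul 6, 1999.
Trout spawning begins: Jul 6, 1999 + 5 weeks = Aug 10, 1999.

Aug 10, 1999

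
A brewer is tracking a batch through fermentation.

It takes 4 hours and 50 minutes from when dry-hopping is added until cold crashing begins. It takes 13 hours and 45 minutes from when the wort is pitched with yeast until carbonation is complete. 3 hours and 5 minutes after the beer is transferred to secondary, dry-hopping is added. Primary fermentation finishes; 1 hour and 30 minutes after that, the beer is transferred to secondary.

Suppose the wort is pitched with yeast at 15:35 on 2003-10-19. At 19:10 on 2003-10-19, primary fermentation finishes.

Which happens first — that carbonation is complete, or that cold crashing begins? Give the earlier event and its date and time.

The wort is pitched with yeast: 15:35 Oct 19, 2003.
Carbonation is complete: 15:35 Oct 19, 2003 + 13h45m = 05:20 Oct 20, 2003.
Primary fermentation finishes: 19:10 Oct 19, 2003.
The beer is transferred to secondary: 19:10 Oct 19, 2003 + 1h30m = 20:40 Oct 19, 2003.
Dry-hopping is added: 20:40 Oct 19, 2003 + 3h05m = 23:45 Oct 19, 2003.
Cold crashing begins: 23:45 Oct 19, 2003 + 4h50m = 04:35 Oct 20, 2003.
Comparing: carbonation is complete at 05:20 Oct 20, 2003 vs cold crashing begins at 04:35 Oct 20, 2003. Earlier: cold crashing begins.

Cold crashing begins — 04:35 on 2003-10-20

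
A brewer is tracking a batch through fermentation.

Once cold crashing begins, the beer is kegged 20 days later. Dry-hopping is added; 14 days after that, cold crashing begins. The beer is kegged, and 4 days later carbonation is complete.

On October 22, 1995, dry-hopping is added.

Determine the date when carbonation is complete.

November 29, 1995

Dry-hopping is added: Oct 22, 1995.
Cold crashing begins: Oct 22, 1995 + 14 days = Nov 5, 1995.
The beer is kegged: Nov 5, 1995 + 20 days = Nov 25, 1995.
Carbonation is complete: Nov 25, 1995 + 4 days = Nov 29, 1995.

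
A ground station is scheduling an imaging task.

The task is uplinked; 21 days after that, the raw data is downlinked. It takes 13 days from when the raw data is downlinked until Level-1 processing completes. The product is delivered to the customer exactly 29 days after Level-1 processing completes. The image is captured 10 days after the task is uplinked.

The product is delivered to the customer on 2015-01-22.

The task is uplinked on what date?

2014-11-20

The product is delivered to the customer: Jan 22, 2015.
Level-1 processing completes: Jan 22, 2015 − 29 days = Dec 24, 2014.
The raw data is downlinked: Dec 24, 2014 − 13 days = Dec 11, 2014.
The task is uplinked: Dec 11, 2014 − 21 days = Nov 20, 2014.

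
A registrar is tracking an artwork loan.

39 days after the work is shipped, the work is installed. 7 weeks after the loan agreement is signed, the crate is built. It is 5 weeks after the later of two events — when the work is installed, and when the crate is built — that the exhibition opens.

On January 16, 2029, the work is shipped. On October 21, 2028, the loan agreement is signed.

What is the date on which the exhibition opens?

The work is shipped: Jan 16, 2029.
The work is installed: Jan 16, 2029 + 39 days = Feb 24, 2029.
The loan agreement is signed: Oct 21, 2028.
The crate is built: Oct 21, 2028 + 7 weeks = Dec 9, 2028.
Both prerequisites met — the work is installed (Feb 24, 2029), the crate is built (Dec 9, 2028); the later is Feb 24, 2029.
The exhibition opens: Feb 24, 2029 + 5 weeks = Mar 31, 2029.

March 31, 2029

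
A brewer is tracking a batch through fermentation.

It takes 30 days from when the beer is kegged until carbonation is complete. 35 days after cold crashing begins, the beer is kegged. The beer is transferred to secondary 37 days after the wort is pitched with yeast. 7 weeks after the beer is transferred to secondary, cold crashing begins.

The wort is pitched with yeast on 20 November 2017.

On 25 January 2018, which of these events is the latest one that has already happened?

The wort is pitched with yeast: Nov 20, 2017.
The beer is transferred to secondary: Nov 20, 2017 + 37 days = Dec 27, 2017.
Cold crashing begins: Dec 27, 2017 + 7 weeks = Feb 14, 2018.
The beer is kegged: Feb 14, 2018 + 35 days = Mar 21, 2018.
Carbonation is complete: Mar 21, 2018 + 30 days = Apr 20, 2018.
Jan 25, 2018 falls between when the beer is transferred to secondary (Dec 27, 2017) and when cold crashing begins (Feb 14, 2018).

The beer is transferred to secondary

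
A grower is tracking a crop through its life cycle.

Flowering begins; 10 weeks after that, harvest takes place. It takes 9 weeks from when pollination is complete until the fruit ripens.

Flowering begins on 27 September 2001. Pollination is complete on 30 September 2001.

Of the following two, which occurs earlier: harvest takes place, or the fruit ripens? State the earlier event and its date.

Flowering begins: Sep 27, 2001.
Harvest takes place: Sep 27, 2001 + 10 weeks = Dec 6, 2001.
Pollination is complete: Sep 30, 2001.
The fruit ripens: Sep 30, 2001 + 9 weeks = Dec 2, 2001.
Comparing: harvest takes place on Dec 6, 2001 vs the fruit ripens on Dec 2, 2001. Earlier: the fruit ripens.

The fruit ripens — 2 December 2001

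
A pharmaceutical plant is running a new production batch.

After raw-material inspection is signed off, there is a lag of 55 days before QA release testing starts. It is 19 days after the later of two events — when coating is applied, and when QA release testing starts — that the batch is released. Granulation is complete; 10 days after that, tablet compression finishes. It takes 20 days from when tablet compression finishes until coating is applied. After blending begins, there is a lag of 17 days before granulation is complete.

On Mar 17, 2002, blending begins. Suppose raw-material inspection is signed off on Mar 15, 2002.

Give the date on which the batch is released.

May 28, 2002

Blending begins: Mar 17, 2002.
Granulation is complete: Mar 17, 2002 + 17 days = Apr 3, 2002.
Tablet compression finishes: Apr 3, 2002 + 10 days = Apr 13, 2002.
Coating is applied: Apr 13, 2002 + 20 days = May 3, 2002.
Raw-material inspection is signed off: Mar 15, 2002.
QA release testing starts: Mar 15, 2002 + 55 days = May 9, 2002.
Both prerequisites met — coating is applied (May 3, 2002), QA release testing starts (May 9, 2002); the later is May 9, 2002.
The batch is released: May 9, 2002 + 19 days = May 28, 2002.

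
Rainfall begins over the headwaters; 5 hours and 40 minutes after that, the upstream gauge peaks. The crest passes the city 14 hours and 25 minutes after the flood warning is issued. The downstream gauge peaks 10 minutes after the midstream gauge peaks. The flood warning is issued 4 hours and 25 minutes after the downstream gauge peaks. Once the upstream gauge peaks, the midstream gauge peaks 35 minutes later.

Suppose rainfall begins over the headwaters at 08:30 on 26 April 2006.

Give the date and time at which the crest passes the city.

09:45 on 27 April 2006

Rainfall begins over the headwaters: 08:30 Apr 26, 2006.
The upstream gauge peaks: 08:30 Apr 26, 2006 + 5h40m = 14:10 Apr 26, 2006.
The midstream gauge peaks: 14:10 Apr 26, 2006 + 35m = 14:45 Apr 26, 2006.
The downstream gauge peaks: 14:45 Apr 26, 2006 + 10m = 14:55 Apr 26, 2006.
The flood warning is issued: 14:55 Apr 26, 2006 + 4h25m = 19:20 Apr 26, 2006.
The crest passes the city: 19:20 Apr 26, 2006 + 14h25m = 09:45 Apr 27, 2006.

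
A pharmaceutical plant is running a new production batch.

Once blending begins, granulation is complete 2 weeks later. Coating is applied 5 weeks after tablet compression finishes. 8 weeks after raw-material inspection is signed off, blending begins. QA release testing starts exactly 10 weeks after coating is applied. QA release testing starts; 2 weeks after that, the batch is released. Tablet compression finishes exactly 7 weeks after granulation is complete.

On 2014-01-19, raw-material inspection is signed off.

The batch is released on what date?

2014-09-14

Raw-material inspection is signed off: Jan 19, 2014.
Blending begins: Jan 19, 2014 + 8 weeks = Mar 16, 2014.
Granulation is complete: Mar 16, 2014 + 2 weeks = Mar 30, 2014.
Tablet compression finishes: Mar 30, 2014 + 7 weeks = May 18, 2014.
Coating is applied: May 18, 2014 + 5 weeks = Jun 22, 2014.
QA release testing starts: Jun 22, 2014 + 10 weeks = Aug 31, 2014.
The batch is released: Aug 31, 2014 + 2 weeks = Sep 14, 2014.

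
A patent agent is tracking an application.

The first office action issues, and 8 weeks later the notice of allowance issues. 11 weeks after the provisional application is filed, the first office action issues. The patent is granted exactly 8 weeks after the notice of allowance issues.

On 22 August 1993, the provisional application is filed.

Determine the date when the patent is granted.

The provisional application is filed: Aug 22, 1993.
The first office action issues: Aug 22, 1993 + 11 weeks = Nov 7, 1993.
The notice of allowance issues: Nov 7, 1993 + 8 weeks = Jan 2, 1994.
The patent is granted: Jan 2, 1994 + 8 weeks = Feb 27, 1994.

27 February 1994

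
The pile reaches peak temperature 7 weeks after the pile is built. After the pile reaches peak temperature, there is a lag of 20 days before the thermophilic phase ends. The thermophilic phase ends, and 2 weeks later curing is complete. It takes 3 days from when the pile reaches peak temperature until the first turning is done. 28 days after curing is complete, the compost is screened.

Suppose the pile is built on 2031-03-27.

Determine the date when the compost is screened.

The pile is built: Mar 27, 2031.
The pile reaches peak temperature: Mar 27, 2031 + 7 weeks = May 15, 2031.
The thermophilic phase ends: May 15, 2031 + 20 days = Jun 4, 2031.
Curing is complete: Jun 4, 2031 + 2 weeks = Jun 18, 2031.
The compost is screened: Jun 18, 2031 + 28 days = Jul 16, 2031.

2031-07-16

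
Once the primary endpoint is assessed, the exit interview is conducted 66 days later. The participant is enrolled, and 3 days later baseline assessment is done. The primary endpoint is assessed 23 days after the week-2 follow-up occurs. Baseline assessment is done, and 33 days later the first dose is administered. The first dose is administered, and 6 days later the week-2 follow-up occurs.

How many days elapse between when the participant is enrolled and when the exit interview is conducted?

131 days

Causal path: the participant is enrolled → baseline assessment is done → the first dose is administered → the week-2 follow-up occurs → the primary endpoint is assessed → the exit interview is conducted.
Total delay along the path: 3 + 33 + 6 + 23 + 66 = 131 days.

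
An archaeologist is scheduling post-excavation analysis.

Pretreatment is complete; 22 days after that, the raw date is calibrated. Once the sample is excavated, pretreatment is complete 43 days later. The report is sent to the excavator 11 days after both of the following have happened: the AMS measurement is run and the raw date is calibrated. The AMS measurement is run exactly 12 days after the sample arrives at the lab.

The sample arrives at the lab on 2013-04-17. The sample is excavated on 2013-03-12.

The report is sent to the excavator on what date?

The sample arrives at the lab: Apr 17, 2013.
The AMS measurement is run: Apr 17, 2013 + 12 days = Apr 29, 2013.
The sample is excavated: Mar 12, 2013.
Pretreatment is complete: Mar 12, 2013 + 43 days = Apr 24, 2013.
The raw date is calibrated: Apr 24, 2013 + 22 days = May 16, 2013.
Both prerequisites met — the AMS measurement is run (Apr 29, 2013), the raw date is calibrated (May 16, 2013); the later is May 16, 2013.
The report is sent to the excavator: May 16, 2013 + 11 days = May 27, 2013.

2013-05-27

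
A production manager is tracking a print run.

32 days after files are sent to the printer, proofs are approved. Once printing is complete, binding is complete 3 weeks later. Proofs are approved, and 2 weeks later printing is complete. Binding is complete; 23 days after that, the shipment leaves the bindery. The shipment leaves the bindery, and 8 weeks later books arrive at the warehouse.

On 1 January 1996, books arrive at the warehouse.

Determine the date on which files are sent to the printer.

Books arrive at the warehouse: Jan 1, 1996.
The shipment leaves the bindery: Jan 1, 1996 − 8 weeks = Nov 6, 1995.
Binding is complete: Nov 6, 1995 − 23 days = Oct 14, 1995.
Printing is complete: Oct 14, 1995 − 3 weeks = Sep 23, 1995.
Proofs are approved: Sep 23, 1995 − 2 weeks = Sep 9, 1995.
Files are sent to the printer: Sep 9, 1995 − 32 days = Aug 8, 1995.

8 August 1995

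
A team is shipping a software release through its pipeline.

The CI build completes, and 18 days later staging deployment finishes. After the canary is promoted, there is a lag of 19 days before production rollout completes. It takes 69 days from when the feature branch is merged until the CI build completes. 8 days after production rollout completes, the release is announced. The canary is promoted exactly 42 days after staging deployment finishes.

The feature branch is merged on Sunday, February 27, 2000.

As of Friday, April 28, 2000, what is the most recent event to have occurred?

The feature branch is merged

The feature branch is merged: Feb 27, 2000.
The CI build completes: Feb 27, 2000 + 69 days = May 6, 2000.
Staging deployment finishes: May 6, 2000 + 18 days = May 24, 2000.
The canary is promoted: May 24, 2000 + 42 days = Jul 5, 2000.
Production rollout completes: Jul 5, 2000 + 19 days = Jul 24, 2000.
The release is announced: Jul 24, 2000 + 8 days = Aug 1, 2000.
Apr 28, 2000 falls between when the feature branch is merged (Feb 27, 2000) and when the CI build completes (May 6, 2000).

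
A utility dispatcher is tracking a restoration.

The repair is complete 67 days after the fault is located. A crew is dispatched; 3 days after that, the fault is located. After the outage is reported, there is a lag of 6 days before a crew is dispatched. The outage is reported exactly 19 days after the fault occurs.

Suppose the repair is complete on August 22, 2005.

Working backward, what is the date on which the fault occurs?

The repair is complete: Aug 22, 2005.
The fault is located: Aug 22, 2005 − 67 days = Jun 16, 2005.
A crew is dispatched: Jun 16, 2005 − 3 days = Jun 13, 2005.
The outage is reported: Jun 13, 2005 − 6 days = Jun 7, 2005.
The fault occurs: Jun 7, 2005 − 19 days = May 19, 2005.

May 19, 2005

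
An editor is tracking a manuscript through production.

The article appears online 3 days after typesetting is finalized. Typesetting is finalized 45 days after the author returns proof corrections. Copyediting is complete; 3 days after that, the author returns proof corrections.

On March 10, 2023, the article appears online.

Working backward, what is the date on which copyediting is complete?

January 18, 2023

The article appears online: Mar 10, 2023.
Typesetting is finalized: Mar 10, 2023 − 3 days = Mar 7, 2023.
The author returns proof corrections: Mar 7, 2023 − 45 days = Jan 21, 2023.
Copyediting is complete: Jan 21, 2023 − 3 days = Jan 18, 2023.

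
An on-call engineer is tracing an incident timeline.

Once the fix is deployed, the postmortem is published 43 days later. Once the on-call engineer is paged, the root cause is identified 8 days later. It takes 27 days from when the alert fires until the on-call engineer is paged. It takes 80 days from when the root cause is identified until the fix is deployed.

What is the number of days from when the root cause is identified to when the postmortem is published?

123 days

Causal path: the root cause is identified → the fix is deployed → the postmortem is published.
Total delay along the path: 80 + 43 = 123 days.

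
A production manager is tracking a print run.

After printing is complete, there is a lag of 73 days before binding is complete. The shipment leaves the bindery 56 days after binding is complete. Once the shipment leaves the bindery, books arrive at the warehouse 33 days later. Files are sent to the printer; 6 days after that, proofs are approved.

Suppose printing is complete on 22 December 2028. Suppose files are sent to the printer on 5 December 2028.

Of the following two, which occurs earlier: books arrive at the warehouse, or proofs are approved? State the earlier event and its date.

Proofs are approved — 11 December 2028

Printing is complete: Dec 22, 2028.
Binding is complete: Dec 22, 2028 + 73 days = Mar 5, 2029.
The shipment leaves the bindery: Mar 5, 2029 + 56 days = Apr 30, 2029.
Books arrive at the warehouse: Apr 30, 2029 + 33 days = Jun 2, 2029.
Files are sent to the printer: Dec 5, 2028.
Proofs are approved: Dec 5, 2028 + 6 days = Dec 11, 2028.
Comparing: books arrive at the warehouse on Jun 2, 2029 vs proofs are approved on Dec 11, 2028. Earlier: proofs are approved.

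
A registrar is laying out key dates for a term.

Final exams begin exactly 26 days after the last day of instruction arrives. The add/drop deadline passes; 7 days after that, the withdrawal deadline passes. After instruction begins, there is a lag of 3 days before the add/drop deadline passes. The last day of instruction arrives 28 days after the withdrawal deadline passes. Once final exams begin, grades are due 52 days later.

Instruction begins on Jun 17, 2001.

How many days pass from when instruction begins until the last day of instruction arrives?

38 days

Causal path: instruction begins → the add/drop deadline passes → the withdrawal deadline passes → the last day of instruction arrives.
Total delay along the path: 3 + 7 + 28 = 38 days.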